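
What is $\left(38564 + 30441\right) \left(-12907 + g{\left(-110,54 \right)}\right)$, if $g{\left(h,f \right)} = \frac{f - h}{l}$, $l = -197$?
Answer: $- \frac{175468881215}{197} \approx -8.907 \cdot 10^{8}$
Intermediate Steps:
$g{\left(h,f \right)} = - \frac{f}{197} + \frac{h}{197}$ ($g{\left(h,f \right)} = \frac{f - h}{-197} = \left(f - h\right) \left(- \frac{1}{197}\right) = - \frac{f}{197} + \frac{h}{197}$)
$\left(38564 + 30441\right) \left(-12907 + g{\left(-110,54 \right)}\right) = \left(38564 + 30441\right) \left(-12907 + \left(\left(- \frac{1}{197}\right) 54 + \frac{1}{197} \left(-110\right)\right)\right) = 69005 \left(-12907 - \frac{164}{197}\right) = 69005 \left(- \frac{2542843}{197}\right) = - \frac{175468881215}{197}$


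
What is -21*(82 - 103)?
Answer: 441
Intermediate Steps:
-21*(82 - 103) = -21*(-21) = 441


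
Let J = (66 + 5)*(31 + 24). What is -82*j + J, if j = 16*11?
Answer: -10527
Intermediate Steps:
J = 3905 (J = 71*55 = 3905)
j = 176
-82*j + J = -82*176 + 3905 = -14432 + 3905 = -10527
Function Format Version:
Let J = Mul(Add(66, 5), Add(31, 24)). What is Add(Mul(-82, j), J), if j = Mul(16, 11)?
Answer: -10527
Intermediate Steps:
J = 3905 (J = Mul(71, 55) = 3905)
j = 176
Add(Mul(-82, j), J) = Add(Mul(-82, 176), 3905) = Add(-14432, 3905) = -10527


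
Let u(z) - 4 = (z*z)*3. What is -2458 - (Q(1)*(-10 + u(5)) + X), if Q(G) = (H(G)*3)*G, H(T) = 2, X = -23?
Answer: -2849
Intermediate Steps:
u(z) = 4 + 3*z² (u(z) = 4 + (z*z)*3 = 4 + z²*3 = 4 + 3*z²)
Q(G) = 6*G (Q(G) = (2*3)*G = 6*G)
-2458 - (Q(1)*(-10 + u(5)) + X) = -2458 - ((6*1)*(-10 + (4 + 3*5²)) - 23) = -2458 - (6*(-10 + (4 + 3*25)) - 23) = -2458 - (6*(-10 + (4 + 75)) - 23) = -2458 - (6*(-10 + 79) - 23) = -2458 - (6*69 - 23) = -2458 - (414 - 23) = -2458 - 1*391 = -2458 - 391 = -2849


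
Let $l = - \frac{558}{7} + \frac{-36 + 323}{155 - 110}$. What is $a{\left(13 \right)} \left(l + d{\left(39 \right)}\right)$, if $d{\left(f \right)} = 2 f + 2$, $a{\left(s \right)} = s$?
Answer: $\frac{27287}{315} \approx 86.625$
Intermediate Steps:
$l = - \frac{23101}{315}$ ($l = \left(-558\right) \frac{1}{7} + \frac{287}{45} = - \frac{558}{7} + 287 \cdot \frac{1}{45} = - \frac{558}{7} + \frac{287}{45} = - \frac{23101}{315} \approx -73.337$)
$d{\left(f \right)} = 2 + 2 f$
$a{\left(13 \right)} \left(l + d{\left(39 \right)}\right) = 13 \left(- \frac{23101}{315} + \left(2 + 2 \cdot 39\right)\right) = 13 \left(- \frac{23101}{315} + \left(2 + 78\right)\right) = 13 \left(- \frac{23101}{315} + 80\right) = 13 \cdot \frac{2099}{315} = \frac{27287}{315}$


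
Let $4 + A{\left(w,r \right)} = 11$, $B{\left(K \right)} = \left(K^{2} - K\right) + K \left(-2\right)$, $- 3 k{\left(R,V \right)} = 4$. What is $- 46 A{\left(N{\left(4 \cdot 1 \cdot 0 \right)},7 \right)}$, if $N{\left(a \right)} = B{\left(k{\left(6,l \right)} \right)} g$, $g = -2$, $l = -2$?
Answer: $-322$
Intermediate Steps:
$k{\left(R,V \right)} = - \frac{4}{3}$ ($k{\left(R,V \right)} = \left(- \frac{1}{3}\right) 4 = - \frac{4}{3}$)
$B{\left(K \right)} = K^{2} - 3 K$ ($B{\left(K \right)} = \left(K^{2} - K\right) - 2 K = K^{2} - 3 K$)
$N{\left(a \right)} = - \frac{104}{9}$ ($N{\left(a \right)} = - \frac{4 \left(-3 - \frac{4}{3}\right)}{3} \left(-2\right) = \left(- \frac{4}{3}\right) \left(- \frac{13}{3}\right) \left(-2\right) = \frac{52}{9} \left(-2\right) = - \frac{104}{9}$)
$A{\left(w,r \right)} = 7$ ($A{\left(w,r \right)} = -4 + 11 = 7$)
$- 46 A{\left(N{\left(4 \cdot 1 \cdot 0 \right)},7 \right)} = \left(-46\right) 7 = -322$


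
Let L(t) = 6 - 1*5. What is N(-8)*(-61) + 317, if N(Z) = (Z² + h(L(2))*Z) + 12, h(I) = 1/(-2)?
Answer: -4563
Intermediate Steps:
L(t) = 1 (L(t) = 6 - 5 = 1)
h(I) = -½
N(Z) = 12 + Z² - Z/2 (N(Z) = (Z² - Z/2) + 12 = 12 + Z² - Z/2)
N(-8)*(-61) + 317 = (12 + (-8)² - ½*(-8))*(-61) + 317 = (12 + 64 + 4)*(-61) + 317 = 80*(-61) + 317 = -4880 + 317 = -4563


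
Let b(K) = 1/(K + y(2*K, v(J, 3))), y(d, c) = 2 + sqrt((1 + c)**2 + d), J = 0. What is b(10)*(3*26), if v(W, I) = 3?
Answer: 13/3 ≈ 4.3333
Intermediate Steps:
y(d, c) = 2 + sqrt(d + (1 + c)**2)
b(K) = 1/(2 + K + sqrt(16 + 2*K)) (b(K) = 1/(K + (2 + sqrt(2*K + (1 + 3)**2))) = 1/(K + (2 + sqrt(2*K + 4**2))) = 1/(K + (2 + sqrt(2*K + 16))) = 1/(K + (2 + sqrt(16 + 2*K))) = 1/(2 + K + sqrt(16 + 2*K)))
b(10)*(3*26) = (3*26)/(2 + 10 + sqrt(2)*sqrt(8 + 10)) = 78/(2 + 10 + sqrt(2)*sqrt(18)) = 78/(2 + 10 + sqrt(2)*(3*sqrt(2))) = 78/(2 + 10 + 6) = 78/18 = (1/18)*78 = 13/3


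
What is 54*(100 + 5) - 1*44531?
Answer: -38861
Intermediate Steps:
54*(100 + 5) - 1*44531 = 54*105 - 44531 = 5670 - 44531 = -38861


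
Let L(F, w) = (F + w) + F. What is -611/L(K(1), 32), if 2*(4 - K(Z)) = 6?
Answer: -611/34 ≈ -17.971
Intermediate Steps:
K(Z) = 1 (K(Z) = 4 - ½*6 = 4 - 3 = 1)
L(F, w) = w + 2*F
-611/L(K(1), 32) = -611/(32 + 2*1) = -611/(32 + 2) = -611/34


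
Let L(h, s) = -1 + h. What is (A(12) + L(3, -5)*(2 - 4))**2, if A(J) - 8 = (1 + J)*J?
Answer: 25600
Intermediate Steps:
A(J) = 8 + J*(1 + J) (A(J) = 8 + (1 + J)*J = 8 + J*(1 + J))
(A(12) + L(3, -5)*(2 - 4))**2 = ((8 + 12 + 12**2) + (-1 + 3)*(2 - 4))**2 = ((8 + 12 + 144) + 2*(-2))**2 = (164 - 4)**2 = 160**2 = 25600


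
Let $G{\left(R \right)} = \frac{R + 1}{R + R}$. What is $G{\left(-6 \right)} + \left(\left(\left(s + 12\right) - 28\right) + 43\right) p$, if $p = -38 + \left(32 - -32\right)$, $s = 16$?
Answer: $\frac{13421}{12} \approx 1118.4$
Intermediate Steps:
$G{\left(R \right)} = \frac{1 + R}{2 R}$
$p = 26$ ($p = -38 + \left(32 + 32\right) = -38 + 64 = 26$)
$G{\left(-6 \right)} + \left(\left(\left(s + 12\right) - 28\right) + 43\right) p = \frac{1 - 6}{2 \left(-6\right)} + \left(\left(\left(16 + 12\right) - 28\right) + 43\right) 26 = \frac{1}{2} \left(- \frac{1}{6}\right) \left(-5\right) + \left(\left(28 - 28\right) + 43\right) 26 = \frac{5}{12} + \left(0 + 43\right) 26 = \frac{5}{12} + 43 \cdot 26 = \frac{5}{12} + 1118 = \frac{13421}{12}$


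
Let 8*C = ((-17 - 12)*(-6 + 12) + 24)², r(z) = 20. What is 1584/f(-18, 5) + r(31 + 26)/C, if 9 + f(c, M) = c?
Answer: -65992/1125 ≈ -58.660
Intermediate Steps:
C = 5625/2 (C = ((-17 - 12)*(-6 + 12) + 24)²/8 = (-29*6 + 24)²/8 = (-174 + 24)²/8 = (⅛)*(-150)² = (⅛)*22500 = 5625/2 ≈ 2812.5)
f(c, M) = -9 + c
1584/f(-18, 5) + r(31 + 26)/C = 1584/(-9 - 18) + 20/(5625/2) = 1584/(-27) + 20*(2/5625) = 1584*(-1/27) + 8/1125 = -176/3 + 8/1125 = -65992/1125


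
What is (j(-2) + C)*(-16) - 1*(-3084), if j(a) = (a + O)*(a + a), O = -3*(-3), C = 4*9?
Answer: 2956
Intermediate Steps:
C = 36
O = 9
j(a) = 2*a*(9 + a) (j(a) = (a + 9)*(a + a) = (9 + a)*(2*a) = 2*a*(9 + a))
(j(-2) + C)*(-16) - 1*(-3084) = (2*(-2)*(9 - 2) + 36)*(-16) - 1*(-3084) = (2*(-2)*7 + 36)*(-16) + 3084 = (-28 + 36)*(-16) + 3084 = 8*(-16) + 3084 = -128 + 3084 = 2956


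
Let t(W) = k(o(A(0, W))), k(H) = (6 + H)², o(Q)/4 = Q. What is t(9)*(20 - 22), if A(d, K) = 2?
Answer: -392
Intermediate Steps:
o(Q) = 4*Q
t(W) = 196 (t(W) = (6 + 4*2)² = (6 + 8)² = 14² = 196)
t(9)*(20 - 22) = 196*(20 - 22) = 196*(-2) = -392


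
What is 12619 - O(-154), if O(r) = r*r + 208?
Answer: -11305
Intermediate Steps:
O(r) = 208 + r**2 (O(r) = r**2 + 208 = 208 + r**2)
12619 - O(-154) = 12619 - (208 + (-154)**2) = 12619 - (208 + 23716) = 12619 - 1*23924 = 12619 - 23924 = -11305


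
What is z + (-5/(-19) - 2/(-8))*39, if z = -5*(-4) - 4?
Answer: 2737/76 ≈ 36.013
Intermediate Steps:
z = 16 (z = 20 - 4 = 16)
z + (-5/(-19) - 2/(-8))*39 = 16 + (-5/(-19) - 2/(-8))*39 = 16 + (-5*(-1/19) - 2*(-⅛))*39 = 16 + (5/19 + ¼)*39 = 16 + (39/76)*39 = 16 + 1521/76 = 2737/76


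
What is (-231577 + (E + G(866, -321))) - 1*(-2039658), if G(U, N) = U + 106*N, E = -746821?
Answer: 1028100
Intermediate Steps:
(-231577 + (E + G(866, -321))) - 1*(-2039658) = (-231577 + (-746821 + (866 + 106*(-321)))) - 1*(-2039658) = (-231577 + (-746821 + (866 - 34026))) + 2039658 = (-231577 + (-746821 - 33160)) + 2039658 = (-231577 - 779981) + 2039658 = -1011558 + 2039658 = 1028100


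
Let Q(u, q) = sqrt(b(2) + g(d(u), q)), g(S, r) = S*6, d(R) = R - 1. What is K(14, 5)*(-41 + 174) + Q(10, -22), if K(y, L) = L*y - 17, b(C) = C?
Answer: 7049 + 2*sqrt(14) ≈ 7056.5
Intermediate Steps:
d(R) = -1 + R
g(S, r) = 6*S
K(y, L) = -17 + L*y
Q(u, q) = sqrt(-4 + 6*u) (Q(u, q) = sqrt(2 + 6*(-1 + u)) = sqrt(2 + (-6 + 6*u)) = sqrt(-4 + 6*u))
K(14, 5)*(-41 + 174) + Q(10, -22) = (-17 + 5*14)*(-41 + 174) + sqrt(-4 + 6*10) = (-17 + 70)*133 + sqrt(-4 + 60) = 53*133 + sqrt(56) = 7049 + 2*sqrt(14)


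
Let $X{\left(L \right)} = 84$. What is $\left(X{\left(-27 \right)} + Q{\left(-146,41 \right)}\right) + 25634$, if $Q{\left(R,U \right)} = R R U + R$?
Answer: $899528$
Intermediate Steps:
$Q{\left(R,U \right)} = R + U R^{2}$ ($Q{\left(R,U \right)} = R^{2} U + R = U R^{2} + R = R + U R^{2}$)
$\left(X{\left(-27 \right)} + Q{\left(-146,41 \right)}\right) + 25634 = \left(84 - 146 \left(1 - 5986\right)\right) + 25634 = \left(84 - -873810\right) + 25634 = \left(84 + 873810\right) + 25634 = 873894 + 25634 = 899528$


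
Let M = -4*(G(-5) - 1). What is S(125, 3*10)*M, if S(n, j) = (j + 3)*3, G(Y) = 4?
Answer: -1188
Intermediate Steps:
S(n, j) = 9 + 3*j (S(n, j) = (3 + j)*3 = 9 + 3*j)
M = -12 (M = -4*(4 - 1) = -4*3 = -12)
S(125, 3*10)*M = (9 + 3*(3*10))*(-12) = (9 + 3*30)*(-12) = (9 + 90)*(-12) = 99*(-12) = -1188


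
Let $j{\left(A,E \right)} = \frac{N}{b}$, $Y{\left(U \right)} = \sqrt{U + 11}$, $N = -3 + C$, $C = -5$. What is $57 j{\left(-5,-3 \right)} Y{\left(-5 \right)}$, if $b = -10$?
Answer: $\frac{228 \sqrt{6}}{5} \approx 111.7$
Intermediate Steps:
$N = -8$ ($N = -3 - 5 = -8$)
$Y{\left(U \right)} = \sqrt{11 + U}$
$j{\left(A,E \right)} = \frac{4}{5}$ ($j{\left(A,E \right)} = - \frac{8}{-10} = \left(-8\right) \left(- \frac{1}{10}\right) = \frac{4}{5}$)
$57 j{\left(-5,-3 \right)} Y{\left(-5 \right)} = 57 \cdot \frac{4}{5} \sqrt{11 - 5} = \frac{228 \sqrt{6}}{5}$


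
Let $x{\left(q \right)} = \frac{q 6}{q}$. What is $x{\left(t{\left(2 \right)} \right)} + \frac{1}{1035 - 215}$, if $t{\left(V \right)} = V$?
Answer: $\frac{4921}{820} \approx 6.0012$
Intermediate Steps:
$x{\left(q \right)} = 6$ ($x{\left(q \right)} = \frac{6 q}{q} = 6$)
$x{\left(t{\left(2 \right)} \right)} + \frac{1}{1035 - 215} = 6 + \frac{1}{1035 - 215} = 6 + \frac{1}{820} = \frac{4921}{820}$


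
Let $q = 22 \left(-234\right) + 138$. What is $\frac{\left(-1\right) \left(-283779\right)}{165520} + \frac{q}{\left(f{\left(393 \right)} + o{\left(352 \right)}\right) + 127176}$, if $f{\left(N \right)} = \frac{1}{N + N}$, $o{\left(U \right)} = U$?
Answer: $\frac{27793363589811}{16591229729680} \approx 1.6752$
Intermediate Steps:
$f{\left(N \right)} = \frac{1}{2 N}$
$q = -5010$ ($q = -5148 + 138 = -5010$)
$\frac{\left(-1\right) \left(-283779\right)}{165520} + \frac{q}{\left(f{\left(393 \right)} + o{\left(352 \right)}\right) + 127176} = \frac{\left(-1\right) \left(-283779\right)}{165520} - \frac{5010}{\left(\frac{1}{2 \cdot 393} + 352\right) + 127176} = 283779 \cdot \frac{1}{165520} - \frac{5010}{\left(\frac{1}{2} \cdot \frac{1}{393} + 352\right) + 127176} = \frac{283779}{165520} - \frac{5010}{\left(\frac{1}{786} + 352\right) + 127176} = \frac{283779}{165520} - \frac{5010}{\frac{276673}{786} + 127176} = \frac{283779}{165520} - \frac{5010}{\frac{100237009}{786}} = \frac{283779}{165520} - \frac{3937860}{100237009} = \frac{27793363589811}{16591229729680}$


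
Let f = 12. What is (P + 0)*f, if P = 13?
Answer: 156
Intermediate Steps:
(P + 0)*f = (13 + 0)*12 = 13*12 = 156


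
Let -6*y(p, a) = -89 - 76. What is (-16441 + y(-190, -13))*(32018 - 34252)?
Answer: 36667759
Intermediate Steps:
y(p, a) = 55/2 (y(p, a) = -(-89 - 76)/6 = -⅙*(-165) = 55/2)
(-16441 + y(-190, -13))*(32018 - 34252) = (-16441 + 55/2)*(32018 - 34252) = -32827/2*(-2234) = 36667759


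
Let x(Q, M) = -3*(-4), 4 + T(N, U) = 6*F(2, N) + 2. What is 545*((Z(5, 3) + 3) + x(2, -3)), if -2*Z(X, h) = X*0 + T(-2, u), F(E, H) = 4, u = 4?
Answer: 2180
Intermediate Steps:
T(N, U) = 22 (T(N, U) = -4 + (6*4 + 2) = -4 + (24 + 2) = -4 + 26 = 22)
x(Q, M) = 12
Z(X, h) = -11 (Z(X, h) = -(X*0 + 22)/2 = -(0 + 22)/2 = -½*22 = -11)
545*((Z(5, 3) + 3) + x(2, -3)) = 545*((-11 + 3) + 12) = 545*(-8 + 12) = 545*4 = 2180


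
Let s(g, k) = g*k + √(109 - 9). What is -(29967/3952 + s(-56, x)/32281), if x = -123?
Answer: -52348717/6714448 ≈ -7.7964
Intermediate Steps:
s(g, k) = 10 + g*k (s(g, k) = g*k + √100 = g*k + 10 = 10 + g*k)
-(29967/3952 + s(-56, x)/32281) = -(29967/3952 + (10 - 56*(-123))/32281) = -(29967*(1/3952) + (10 + 6888)*(1/32281)) = -(29967/3952 + 6898*(1/32281)) = -(29967/3952 + 6898/32281) = -1*52348717/6714448 = -52348717/6714448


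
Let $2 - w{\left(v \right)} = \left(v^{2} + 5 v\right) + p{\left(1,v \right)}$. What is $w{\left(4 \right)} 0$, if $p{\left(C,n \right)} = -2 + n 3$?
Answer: $0$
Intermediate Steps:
$p{\left(C,n \right)} = -2 + 3 n$
$w{\left(v \right)} = 4 - v^{2} - 8 v$ ($w{\left(v \right)} = 2 - \left(\left(v^{2} + 5 v\right) + \left(-2 + 3 v\right)\right) = 2 - \left(-2 + v^{2} + 8 v\right) = 4 - v^{2} - 8 v$)
$w{\left(4 \right)} 0 = \left(4 - 4^{2} - 32\right) 0 = \left(4 - 16 - 32\right) 0 = \left(-44\right) 0 = 0$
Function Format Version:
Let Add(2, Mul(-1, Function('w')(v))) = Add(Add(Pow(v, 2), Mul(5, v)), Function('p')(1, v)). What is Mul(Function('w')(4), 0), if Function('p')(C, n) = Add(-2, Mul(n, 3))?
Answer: 0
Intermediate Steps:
Function('p')(C, n) = Add(-2, Mul(3, n))
Function('w')(v) = Add(4, Mul(-1, Pow(v, 2)), Mul(-8, v)) (Function('w')(v) = Add(2, Mul(-1, Add(Add(Pow(v, 2), Mul(5, v)), Add(-2, Mul(3, v))))) = Add(2, Mul(-1, Add(-2, Pow(v, 2), Mul(8, v)))) = Add(2, Add(2, Mul(-1, Pow(v, 2)), Mul(-8, v))) = Add(4, Mul(-1, Pow(v, 2)), Mul(-8, v)))
Mul(Function('w')(4), 0) = Mul(Add(4, Mul(-1, Pow(4, 2)), Mul(-8, 4)), 0) = Mul(Add(4, Mul(-1, 16), -32), 0) = Mul(Add(4, -16, -32), 0) = Mul(-44, 0) = 0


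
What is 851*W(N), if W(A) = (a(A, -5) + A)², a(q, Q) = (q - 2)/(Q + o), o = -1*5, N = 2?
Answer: 3404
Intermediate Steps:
o = -5
a(q, Q) = (-2 + q)/(-5 + Q) (a(q, Q) = (q - 2)/(Q - 5) = (-2 + q)/(-5 + Q))
W(A) = (⅕ + 9*A/10)² (W(A) = ((-2 + A)/(-5 - 5) + A)² = ((-2 + A)/(-10) + A)² = (-(-2 + A)/10 + A)² = ((⅕ - A/10) + A)² = (⅕ + 9*A/10)²)
851*W(N) = 851*((2 + 9*2)²/100) = 851*((2 + 18)²/100) = 851*((1/100)*20²) = 851*((1/100)*400) = 851*4 = 3404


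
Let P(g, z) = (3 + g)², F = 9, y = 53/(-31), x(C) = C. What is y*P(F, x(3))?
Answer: -7632/31 ≈ -246.19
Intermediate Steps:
y = -53/31 (y = 53*(-1/31) = -53/31 ≈ -1.7097)
y*P(F, x(3)) = -53*(3 + 9)²/31 = -53/31*12² = -53/31*144 = -7632/31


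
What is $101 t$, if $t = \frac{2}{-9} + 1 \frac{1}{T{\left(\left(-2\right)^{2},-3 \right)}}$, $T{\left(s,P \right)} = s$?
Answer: $\frac{101}{36} \approx 2.8056$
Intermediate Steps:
$t = \frac{1}{36}$ ($t = \frac{2}{-9} + 1 \frac{1}{\left(-2\right)^{2}} = 2 \left(- \frac{1}{9}\right) + 1 \cdot \frac{1}{4} = - \frac{2}{9} + 1 \cdot \frac{1}{4} = - \frac{2}{9} + \frac{1}{4} = \frac{1}{36} \approx 0.027778$)
$101 t = 101 \cdot \frac{1}{36} = \frac{101}{36}$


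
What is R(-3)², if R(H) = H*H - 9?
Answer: 0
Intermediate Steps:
R(H) = -9 + H² (R(H) = H² - 9 = -9 + H²)
R(-3)² = (-9 + (-3)²)² = (-9 + 9)² = 0² = 0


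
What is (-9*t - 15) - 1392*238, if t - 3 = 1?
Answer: -331347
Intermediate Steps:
t = 4 (t = 3 + 1 = 4)
(-9*t - 15) - 1392*238 = (-9*4 - 15) - 1392*238 = (-36 - 15) - 331296 = -51 - 331296 = -331347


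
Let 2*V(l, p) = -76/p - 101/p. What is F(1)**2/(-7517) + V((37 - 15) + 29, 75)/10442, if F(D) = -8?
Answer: -33857903/3924625700 ≈ -0.0086270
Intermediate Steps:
V(l, p) = -177/(2*p) (V(l, p) = (-76/p - 101/p)/2 = (-177/p)/2 = -177/(2*p))
F(1)**2/(-7517) + V((37 - 15) + 29, 75)/10442 = (-8)**2/(-7517) - 177/2/75/10442 = 64*(-1/7517) - 177/2*1/75*(1/10442) = -64/7517 - 59/50*1/10442 = -64/7517 - 59/522100 = -33857903/3924625700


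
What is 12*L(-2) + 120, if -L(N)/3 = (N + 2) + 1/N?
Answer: 138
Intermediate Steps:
L(N) = -6 - 3*N - 3/N (L(N) = -3*((N + 2) + 1/N) = -3*((2 + N) + 1/N) = -3*(2 + N + 1/N) = -6 - 3*N - 3/N)
12*L(-2) + 120 = 12*(-6 - 3*(-2) - 3/(-2)) + 120 = 12*(-6 + 6 - 3*(-1/2)) + 120 = 12*(-6 + 6 + 3/2) + 120 = 12*(3/2) + 120 = 18 + 120 = 138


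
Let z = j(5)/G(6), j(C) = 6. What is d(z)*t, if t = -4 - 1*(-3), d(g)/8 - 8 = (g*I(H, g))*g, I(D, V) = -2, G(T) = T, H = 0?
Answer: -48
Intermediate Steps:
z = 1 (z = 6/6 = 6*(1/6) = 1)
d(g) = 64 - 16*g**2 (d(g) = 64 + 8*((g*(-2))*g) = 64 + 8*((-2*g)*g) = 64 + 8*(-2*g**2) = 64 - 16*g**2)
t = -1 (t = -4 + 3 = -1)
d(z)*t = (64 - 16*1**2)*(-1) = (64 - 16*1)*(-1) = (64 - 16)*(-1) = 48*(-1) = -48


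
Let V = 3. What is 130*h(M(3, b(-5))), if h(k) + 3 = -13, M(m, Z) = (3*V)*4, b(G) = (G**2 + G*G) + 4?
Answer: -2080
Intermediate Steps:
b(G) = 4 + 2*G**2 (b(G) = (G**2 + G**2) + 4 = 2*G**2 + 4 = 4 + 2*G**2)
M(m, Z) = 36 (M(m, Z) = (3*3)*4 = 9*4 = 36)
h(k) = -16 (h(k) = -3 - 13 = -16)
130*h(M(3, b(-5))) = 130*(-16) = -2080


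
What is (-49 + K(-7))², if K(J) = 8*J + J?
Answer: 12544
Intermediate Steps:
K(J) = 9*J
(-49 + K(-7))² = (-49 + 9*(-7))² = (-49 - 63)² = (-112)² = 12544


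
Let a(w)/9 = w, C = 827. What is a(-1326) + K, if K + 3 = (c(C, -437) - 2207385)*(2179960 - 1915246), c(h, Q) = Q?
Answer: -584441404845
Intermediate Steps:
a(w) = 9*w
K = -584441392911 (K = -3 + (-437 - 2207385)*(2179960 - 1915246) = -3 - 2207822*264714 = -3 - 584441392908 = -584441392911)
a(-1326) + K = 9*(-1326) - 584441392911 = -11934 - 584441392911 = -584441404845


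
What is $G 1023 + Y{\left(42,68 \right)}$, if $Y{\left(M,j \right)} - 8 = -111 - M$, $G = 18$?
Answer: $18269$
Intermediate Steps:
$Y{\left(M,j \right)} = -103 - M$ ($Y{\left(M,j \right)} = 8 - \left(111 + M\right) = -103 - M$)
$G 1023 + Y{\left(42,68 \right)} = 18 \cdot 1023 - 145 = 18414 - 145 = 18269$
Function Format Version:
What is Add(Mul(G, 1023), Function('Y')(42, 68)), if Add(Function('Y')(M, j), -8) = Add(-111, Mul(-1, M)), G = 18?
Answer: 18269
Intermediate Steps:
Function('Y')(M, j) = Add(-103, Mul(-1, M)) (Function('Y')(M, j) = Add(8, Add(-111, Mul(-1, M))) = Add(-103, Mul(-1, M)))
Add(Mul(G, 1023), Function('Y')(42, 68)) = Add(Mul(18, 1023), Add(-103, Mul(-1, 42))) = Add(18414, Add(-103, -42)) = Add(18414, -145) = 18269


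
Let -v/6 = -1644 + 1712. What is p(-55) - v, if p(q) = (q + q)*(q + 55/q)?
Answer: 6568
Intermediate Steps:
v = -408 (v = -6*(-1644 + 1712) = -6*68 = -408)
p(q) = 2*q*(q + 55/q) (p(q) = (2*q)*(q + 55/q) = 2*q*(q + 55/q))
p(-55) - v = (110 + 2*(-55)²) - 1*(-408) = (110 + 2*3025) + 408 = (110 + 6050) + 408 = 6160 + 408 = 6568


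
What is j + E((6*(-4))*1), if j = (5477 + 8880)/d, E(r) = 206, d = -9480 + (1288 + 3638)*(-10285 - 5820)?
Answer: 16344583903/79342710 ≈ 206.00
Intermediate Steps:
d = -79342710 (d = -9480 + 4926*(-16105) = -9480 - 79333230 = -79342710)
j = -14357/79342710 (j = (5477 + 8880)/(-79342710) = 14357*(-1/79342710) = -14357/79342710 ≈ -0.00018095)
j + E((6*(-4))*1) = -14357/79342710 + 206 = 16344583903/79342710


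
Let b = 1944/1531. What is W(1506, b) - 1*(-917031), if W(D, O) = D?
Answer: 918537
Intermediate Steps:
b = 1944/1531 (b = 1944*(1/1531) = 1944/1531 ≈ 1.2698)
W(1506, b) - 1*(-917031) = 1506 - 1*(-917031) = 1506 + 917031 = 918537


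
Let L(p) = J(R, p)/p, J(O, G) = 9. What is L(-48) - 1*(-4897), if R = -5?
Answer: 78349/16 ≈ 4896.8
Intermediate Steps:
L(p) = 9/p
L(-48) - 1*(-4897) = 9/(-48) - 1*(-4897) = 9*(-1/48) + 4897 = -3/16 + 4897 = 78349/16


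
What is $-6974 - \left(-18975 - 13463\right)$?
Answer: $25464$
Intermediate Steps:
$-6974 - \left(-18975 - 13463\right) = -6974 - -32438 = -6974 + 32438 = 25464$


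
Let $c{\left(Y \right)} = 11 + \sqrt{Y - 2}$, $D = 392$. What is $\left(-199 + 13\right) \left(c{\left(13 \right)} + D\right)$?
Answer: $-74958 - 186 \sqrt{11} \approx -75575.0$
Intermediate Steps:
$c{\left(Y \right)} = 11 + \sqrt{-2 + Y}$ ($c{\left(Y \right)} = 11 + \sqrt{Y + \left(-3 + 1\right)} = 11 + \sqrt{Y - 2} = 11 + \sqrt{-2 + Y}$)
$\left(-199 + 13\right) \left(c{\left(13 \right)} + D\right) = \left(-199 + 13\right) \left(\left(11 + \sqrt{-2 + 13}\right) + 392\right) = - 186 \left(\left(11 + \sqrt{11}\right) + 392\right) = - 186 \left(403 + \sqrt{11}\right) = -74958 - 186 \sqrt{11}$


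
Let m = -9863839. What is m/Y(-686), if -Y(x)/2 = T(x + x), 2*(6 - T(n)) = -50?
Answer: 9863839/62 ≈ 1.5909e+5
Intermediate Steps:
T(n) = 31 (T(n) = 6 - ½*(-50) = 6 + 25 = 31)
Y(x) = -62 (Y(x) = -2*31 = -62)
m/Y(-686) = -9863839/(-62) = -9863839*(-1/62) = 9863839/62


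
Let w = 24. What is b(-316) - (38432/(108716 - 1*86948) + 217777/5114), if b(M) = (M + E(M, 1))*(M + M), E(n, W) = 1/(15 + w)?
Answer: 12038817213593/60299174 ≈ 1.9965e+5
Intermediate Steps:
E(n, W) = 1/39 (E(n, W) = 1/(15 + 24) = 1/39)
b(M) = 2*M*(1/39 + M) (b(M) = (M + 1/39)*(M + M) = (1/39 + M)*(2*M) = 2*M*(1/39 + M))
b(-316) - (38432/(108716 - 1*86948) + 217777/5114) = (2/39)*(-316)*(1 + 39*(-316)) - (38432/(108716 - 1*86948) + 217777/5114) = (2/39)*(-316)*(1 - 12324) - (38432/(108716 - 86948) + 217777*(1/5114)) = (2/39)*(-316)*(-12323) - (38432/21768 + 217777/5114) = 7788136/39 - (38432*(1/21768) + 217777/5114) = 7788136/39 - (4804/2721 + 217777/5114) = 7788136/39 - 1*617138873/13915194 = 7788136/39 - 617138873/13915194 = 12038817213593/60299174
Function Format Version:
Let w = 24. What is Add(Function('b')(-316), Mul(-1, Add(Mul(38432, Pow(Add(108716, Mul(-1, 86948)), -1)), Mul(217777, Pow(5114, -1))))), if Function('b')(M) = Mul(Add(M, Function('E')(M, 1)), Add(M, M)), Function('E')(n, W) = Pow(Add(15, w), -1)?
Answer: Rational(12038817213593, 60299174) ≈ 1.9965e+5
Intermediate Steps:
Function('E')(n, W) = Rational(1, 39) (Function('E')(n, W) = Pow(Add(15, 24), -1) = Pow(39, -1) = Rational(1, 39))
Function('b')(M) = Mul(2, M, Add(Rational(1, 39), M)) (Function('b')(M) = Mul(Add(M, Rational(1, 39)), Add(M, M)) = Mul(Add(Rational(1, 39), M), Mul(2, M)) = Mul(2, M, Add(Rational(1, 39), M)))
Add(Function('b')(-316), Mul(-1, Add(Mul(38432, Pow(Add(108716, Mul(-1, 86948)), -1)), Mul(217777, Pow(5114, -1))))) = Add(Mul(Rational(2, 39), -316, Add(1, Mul(39, -316))), Mul(-1, Add(Mul(38432, Pow(Add(108716, Mul(-1, 86948)), -1)), Mul(217777, Pow(5114, -1))))) = Add(Mul(Rational(2, 39), -316, Add(1, -12324)), Mul(-1, Add(Mul(38432, Pow(Add(108716, -86948), -1)), Mul(217777, Rational(1, 5114))))) = Add(Mul(Rational(2, 39), -316, -12323), Mul(-1, Add(Mul(38432, Pow(21768, -1)), Rational(217777, 5114)))) = Add(Rational(7788136, 39), Mul(-1, Add(Mul(38432, Rational(1, 21768)), Rational(217777, 5114)))) = Add(Rational(7788136, 39), Mul(-1, Add(Rational(4804, 2721), Rational(217777, 5114)))) = Add(Rational(7788136, 39), Mul(-1, Rational(617138873, 13915194))) = Add(Rational(7788136, 39), Rational(-617138873, 13915194)) = Rational(12038817213593, 60299174)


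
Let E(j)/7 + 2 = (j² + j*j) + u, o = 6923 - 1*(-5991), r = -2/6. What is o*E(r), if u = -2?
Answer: -3073532/9 ≈ -3.4150e+5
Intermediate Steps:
r = -⅓ (r = -2*⅙ = -⅓ ≈ -0.33333)
o = 12914 (o = 6923 + 5991 = 12914)
E(j) = -28 + 14*j² (E(j) = -14 + 7*((j² + j*j) - 2) = -14 + 7*((j² + j²) - 2) = -14 + 7*(2*j² - 2) = -14 + 7*(-2 + 2*j²) = -14 + (-14 + 14*j²) = -28 + 14*j²)
o*E(r) = 12914*(-28 + 14*(-⅓)²) = 12914*(-28 + 14*(⅑)) = 12914*(-28 + 14/9) = 12914*(-238/9) = -3073532/9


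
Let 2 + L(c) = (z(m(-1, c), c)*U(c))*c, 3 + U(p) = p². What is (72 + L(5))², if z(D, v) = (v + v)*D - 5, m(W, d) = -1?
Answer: 2496400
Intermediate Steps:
U(p) = -3 + p²
z(D, v) = -5 + 2*D*v (z(D, v) = (2*v)*D - 5 = 2*D*v - 5 = -5 + 2*D*v)
L(c) = -2 + c*(-5 - 2*c)*(-3 + c²) (L(c) = -2 + ((-5 + 2*(-1)*c)*(-3 + c²))*c = -2 + ((-5 - 2*c)*(-3 + c²))*c = -2 + c*(-5 - 2*c)*(-3 + c²))
(72 + L(5))² = (72 + (-2 - 1*5*(-3 + 5²)*(5 + 2*5)))² = (72 + (-2 - 1*5*(-3 + 25)*(5 + 10)))² = (72 + (-2 - 1*5*22*15))² = (72 + (-2 - 1650))² = (72 - 1652)² = (-1580)² = 2496400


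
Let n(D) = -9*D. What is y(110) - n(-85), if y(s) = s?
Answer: -655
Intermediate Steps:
y(110) - n(-85) = 110 - (-9)*(-85) = 110 - 1*765 = 110 - 765 = -655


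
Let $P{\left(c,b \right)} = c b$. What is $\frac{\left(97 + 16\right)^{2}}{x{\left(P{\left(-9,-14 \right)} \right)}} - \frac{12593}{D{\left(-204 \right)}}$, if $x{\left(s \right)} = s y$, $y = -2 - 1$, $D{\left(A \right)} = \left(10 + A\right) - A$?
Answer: $- \frac{1221961}{945} \approx -1293.1$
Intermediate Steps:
$D{\left(A \right)} = 10$
$y = -3$ ($y = -2 - 1 = -3$)
$P{\left(c,b \right)} = b c$
$x{\left(s \right)} = - 3 s$ ($x{\left(s \right)} = s \left(-3\right) = - 3 s$)
$\frac{\left(97 + 16\right)^{2}}{x{\left(P{\left(-9,-14 \right)} \right)}} - \frac{12593}{D{\left(-204 \right)}} = \frac{\left(97 + 16\right)^{2}}{\left(-3\right) \left(\left(-14\right) \left(-9\right)\right)} - \frac{12593}{10} = \frac{113^{2}}{\left(-3\right) 126} - \frac{12593}{10} = \frac{12769}{-378} - \frac{12593}{10} = 12769 \left(- \frac{1}{378}\right) - \frac{12593}{10} = - \frac{12769}{378} - \frac{12593}{10} = - \frac{1221961}{945}$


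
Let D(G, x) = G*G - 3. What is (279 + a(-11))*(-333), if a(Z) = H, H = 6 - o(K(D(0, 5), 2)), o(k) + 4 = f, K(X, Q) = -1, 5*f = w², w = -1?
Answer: -480852/5 ≈ -96170.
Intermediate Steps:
D(G, x) = -3 + G² (D(G, x) = G² - 3 = -3 + G²)
f = ⅕ (f = (⅕)*(-1)² = (⅕)*1 = ⅕ ≈ 0.20000)
o(k) = -19/5 (o(k) = -4 + ⅕ = -19/5)
H = 49/5 (H = 6 - 1*(-19/5) = 6 + 19/5 = 49/5 ≈ 9.8000)
a(Z) = 49/5
(279 + a(-11))*(-333) = (279 + 49/5)*(-333) = (1444/5)*(-333) = -480852/5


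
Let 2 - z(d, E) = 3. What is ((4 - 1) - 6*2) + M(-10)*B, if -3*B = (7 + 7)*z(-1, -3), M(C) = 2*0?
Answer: -9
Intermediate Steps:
z(d, E) = -1 (z(d, E) = 2 - 1*3 = 2 - 3 = -1)
M(C) = 0
B = 14/3 (B = -(7 + 7)*(-1)/3 = -14*(-1)/3 = -⅓*(-14) = 14/3 ≈ 4.6667)
((4 - 1) - 6*2) + M(-10)*B = ((4 - 1) - 6*2) + 0*(14/3) = (3 - 12) + 0 = -9 + 0 = -9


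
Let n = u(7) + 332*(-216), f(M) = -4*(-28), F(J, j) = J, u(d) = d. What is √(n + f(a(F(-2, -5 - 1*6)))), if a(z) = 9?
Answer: I*√71593 ≈ 267.57*I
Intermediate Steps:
f(M) = 112
n = -71705 (n = 7 + 332*(-216) = 7 - 71712 = -71705)
√(n + f(a(F(-2, -5 - 1*6)))) = √(-71705 + 112) = √(-71593) = I*√71593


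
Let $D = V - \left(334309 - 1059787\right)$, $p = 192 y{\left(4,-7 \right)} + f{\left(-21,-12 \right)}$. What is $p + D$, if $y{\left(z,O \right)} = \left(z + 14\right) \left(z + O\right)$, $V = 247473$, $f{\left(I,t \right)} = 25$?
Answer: $962608$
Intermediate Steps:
$y{\left(z,O \right)} = \left(14 + z\right) \left(O + z\right)$
$p = -10343$ ($p = 192 \left(4^{2} + 14 \left(-7\right) + 14 \cdot 4 - 28\right) + 25 = 192 \left(16 - 98 + 56 - 28\right) + 25 = 192 \left(-54\right) + 25 = -10368 + 25 = -10343$)
$D = 972951$ ($D = 247473 - \left(334309 - 1059787\right) = 247473 - -725478 = 247473 + 725478 = 972951$)
$p + D = -10343 + 972951 = 962608$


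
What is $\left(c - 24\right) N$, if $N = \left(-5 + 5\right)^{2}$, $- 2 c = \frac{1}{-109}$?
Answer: $0$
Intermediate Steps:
$c = \frac{1}{218}$ ($c = - \frac{1}{2 \left(-109\right)} = \left(- \frac{1}{2}\right) \left(- \frac{1}{109}\right) = \frac{1}{218} \approx 0.0045872$)
$N = 0$ ($N = 0^{2} = 0$)
$\left(c - 24\right) N = \left(\frac{1}{218} - 24\right) 0 = \left(- \frac{5231}{218}\right) 0 = 0$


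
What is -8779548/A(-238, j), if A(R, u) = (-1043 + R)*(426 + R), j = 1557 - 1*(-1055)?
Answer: 731629/20069 ≈ 36.456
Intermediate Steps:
j = 2612 (j = 1557 + 1055 = 2612)
-8779548/A(-238, j) = -8779548/(-444318 + (-238)² - 617*(-238)) = -8779548/(-444318 + 56644 + 146846) = -8779548/(-240828) = -8779548*(-1/240828) = 731629/20069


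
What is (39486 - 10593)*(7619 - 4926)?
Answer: 77808849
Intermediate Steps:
(39486 - 10593)*(7619 - 4926) = 28893*2693 = 77808849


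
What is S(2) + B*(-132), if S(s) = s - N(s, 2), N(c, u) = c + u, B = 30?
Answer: -3962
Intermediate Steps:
S(s) = -2 (S(s) = s - (s + 2) = s - (2 + s) = s + (-2 - s) = -2)
S(2) + B*(-132) = -2 + 30*(-132) = -2 - 3960 = -3962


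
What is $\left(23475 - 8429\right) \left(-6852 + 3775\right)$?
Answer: $-46296542$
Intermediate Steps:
$\left(23475 - 8429\right) \left(-6852 + 3775\right) = 15046 \left(-3077\right) = -46296542$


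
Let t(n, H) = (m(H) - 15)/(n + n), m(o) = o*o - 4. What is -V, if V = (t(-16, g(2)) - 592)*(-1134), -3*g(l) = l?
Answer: -10730727/16 ≈ -6.7067e+5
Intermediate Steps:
m(o) = -4 + o² (m(o) = o² - 4 = -4 + o²)
g(l) = -l/3
t(n, H) = (-19 + H²)/(2*n) (t(n, H) = ((-4 + H²) - 15)/(n + n) = (-19 + H²)/((2*n)) = (-19 + H²)*(1/(2*n)) = (-19 + H²)/(2*n))
V = 10730727/16 (V = ((½)*(-19 + (-⅓*2)²)/(-16) - 592)*(-1134) = ((½)*(-1/16)*(-19 + (-⅔)²) - 592)*(-1134) = ((½)*(-1/16)*(-19 + 4/9) - 592)*(-1134) = ((½)*(-1/16)*(-167/9) - 592)*(-1134) = (167/288 - 592)*(-1134) = -170329/288*(-1134) = 10730727/16 ≈ 6.7067e+5)
-V = -1*10730727/16 = -10730727/16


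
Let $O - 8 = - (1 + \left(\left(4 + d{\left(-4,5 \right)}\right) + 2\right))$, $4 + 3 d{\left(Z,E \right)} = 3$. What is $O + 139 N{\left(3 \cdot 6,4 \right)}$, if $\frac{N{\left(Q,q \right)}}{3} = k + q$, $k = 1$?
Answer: $\frac{6259}{3} \approx 2086.3$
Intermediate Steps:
$d{\left(Z,E \right)} = - \frac{1}{3}$ ($d{\left(Z,E \right)} = - \frac{4}{3} + \frac{1}{3} \cdot 3 = - \frac{4}{3} + 1 = - \frac{1}{3}$)
$N{\left(Q,q \right)} = 3 + 3 q$ ($N{\left(Q,q \right)} = 3 \left(1 + q\right) = 3 + 3 q$)
$O = \frac{4}{3}$ ($O = 8 - \left(1 + \left(\left(4 - \frac{1}{3}\right) + 2\right)\right) = 8 - \left(1 + \left(\frac{11}{3} + 2\right)\right) = 8 - \left(1 + \frac{17}{3}\right) = 8 - \frac{20}{3} = \frac{4}{3} \approx 1.3333$)
$O + 139 N{\left(3 \cdot 6,4 \right)} = \frac{4}{3} + 139 \left(3 + 3 \cdot 4\right) = \frac{4}{3} + 139 \left(3 + 12\right) = \frac{4}{3} + 139 \cdot 15 = \frac{4}{3} + 2085 = \frac{6259}{3}$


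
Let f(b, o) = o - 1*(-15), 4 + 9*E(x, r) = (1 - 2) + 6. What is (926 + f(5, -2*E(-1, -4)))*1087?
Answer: 9203629/9 ≈ 1.0226e+6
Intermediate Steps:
E(x, r) = ⅑ (E(x, r) = -4/9 + ((1 - 2) + 6)/9 = -4/9 + (-1 + 6)/9 = -4/9 + (⅑)*5 = -4/9 + 5/9 = ⅑)
f(b, o) = 15 + o (f(b, o) = o + 15 = 15 + o)
(926 + f(5, -2*E(-1, -4)))*1087 = (926 + (15 - 2*⅑))*1087 = (926 + (15 - 2/9))*1087 = (926 + 133/9)*1087 = (8467/9)*1087 = 9203629/9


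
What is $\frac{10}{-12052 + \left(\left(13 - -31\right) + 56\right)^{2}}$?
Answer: $- \frac{5}{1026} \approx -0.0048733$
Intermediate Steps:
$\frac{10}{-12052 + \left(\left(13 - -31\right) + 56\right)^{2}} = \frac{10}{-12052 + \left(\left(13 + 31\right) + 56\right)^{2}} = \frac{10}{-12052 + \left(44 + 56\right)^{2}} = \frac{10}{-12052 + 100^{2}} = \frac{10}{-12052 + 10000} = \frac{10}{-2052} = 10 \left(- \frac{1}{2052}\right) = - \frac{5}{1026}$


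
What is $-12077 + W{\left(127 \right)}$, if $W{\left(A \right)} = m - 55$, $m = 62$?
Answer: $-12070$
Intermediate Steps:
$W{\left(A \right)} = 7$ ($W{\left(A \right)} = 62 - 55 = 7$)
$-12077 + W{\left(127 \right)} = -12077 + 7 = -12070$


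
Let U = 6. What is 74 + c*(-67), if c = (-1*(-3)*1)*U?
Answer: -1132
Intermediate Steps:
c = 18 (c = (-1*(-3)*1)*6 = (3*1)*6 = 3*6 = 18)
74 + c*(-67) = 74 + 18*(-67) = 74 - 1206 = -1132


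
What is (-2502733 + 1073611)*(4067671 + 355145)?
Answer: -6320743647552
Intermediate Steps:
(-2502733 + 1073611)*(4067671 + 355145) = -1429122*4422816 = -6320743647552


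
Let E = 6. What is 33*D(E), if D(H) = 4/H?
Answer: 22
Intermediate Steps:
33*D(E) = 33*(4/6) = 33*(4*(1/6)) = 33*(2/3) = 22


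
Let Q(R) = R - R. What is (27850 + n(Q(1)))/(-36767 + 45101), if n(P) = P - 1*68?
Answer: 13891/4167 ≈ 3.3336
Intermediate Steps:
Q(R) = 0
n(P) = -68 + P (n(P) = P - 68 = -68 + P)
(27850 + n(Q(1)))/(-36767 + 45101) = (27850 + (-68 + 0))/(-36767 + 45101) = (27850 - 68)/8334 = 27782*(1/8334) = 13891/4167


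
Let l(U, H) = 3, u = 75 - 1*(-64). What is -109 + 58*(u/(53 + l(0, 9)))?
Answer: 979/28 ≈ 34.964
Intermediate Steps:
u = 139 (u = 75 + 64 = 139)
-109 + 58*(u/(53 + l(0, 9))) = -109 + 58*(139/(53 + 3)) = -109 + 58*(139/56) = -109 + 4031/28 = 979/28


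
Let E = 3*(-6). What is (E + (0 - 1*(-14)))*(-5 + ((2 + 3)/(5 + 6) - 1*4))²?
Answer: -35344/121 ≈ -292.10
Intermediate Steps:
E = -18
(E + (0 - 1*(-14)))*(-5 + ((2 + 3)/(5 + 6) - 1*4))² = (-18 + (0 - 1*(-14)))*(-5 + ((2 + 3)/(5 + 6) - 1*4))² = (-18 + (0 + 14))*(-5 + (5/11 - 4))² = (-18 + 14)*(-5 + (5*(1/11) - 4))² = -4*(-5 + (5/11 - 4))² = -4*(-5 - 39/11)² = -4*(-94/11)² = -4*8836/121 = -35344/121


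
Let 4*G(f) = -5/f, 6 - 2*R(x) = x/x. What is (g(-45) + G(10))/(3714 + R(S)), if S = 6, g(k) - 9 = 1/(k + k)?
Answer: 3191/1337940 ≈ 0.0023850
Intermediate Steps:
g(k) = 9 + 1/(2*k) (g(k) = 9 + 1/(k + k) = 9 + 1/(2*k))
R(x) = 5/2 (R(x) = 3 - x/(2*x) = 3 - ½*1 = 3 - ½ = 5/2)
G(f) = -5/(4*f) (G(f) = (-5/f)/4 = -5/(4*f))
(g(-45) + G(10))/(3714 + R(S)) = ((9 + (½)/(-45)) - 5/4/10)/(3714 + 5/2) = ((9 + (½)*(-1/45)) - 5/4*⅒)/(7433/2) = ((9 - 1/90) - ⅛)*(2/7433) = (809/90 - ⅛)*(2/7433) = (3191/360)*(2/7433) = 3191/1337940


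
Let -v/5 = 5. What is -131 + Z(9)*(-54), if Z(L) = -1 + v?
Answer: 1273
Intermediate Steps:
v = -25 (v = -5*5 = -25)
Z(L) = -26 (Z(L) = -1 - 25 = -26)
-131 + Z(9)*(-54) = -131 - 26*(-54) = -131 + 1404 = 1273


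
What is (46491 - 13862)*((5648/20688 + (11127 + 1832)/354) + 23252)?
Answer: 38646631940633/50858 ≈ 7.5989e+8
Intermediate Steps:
(46491 - 13862)*((5648/20688 + (11127 + 1832)/354) + 23252) = 32629*((5648*(1/20688) + 12959*(1/354)) + 23252) = 32629*((353/1293 + 12959/354) + 23252) = 32629*(1875661/50858 + 23252) = 32629*(1184425877/50858) = 38646631940633/50858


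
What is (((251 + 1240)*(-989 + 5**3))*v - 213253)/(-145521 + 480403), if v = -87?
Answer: 111862235/334882 ≈ 334.03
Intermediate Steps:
(((251 + 1240)*(-989 + 5**3))*v - 213253)/(-145521 + 480403) = (((251 + 1240)*(-989 + 5**3))*(-87) - 213253)/(-145521 + 480403) = ((1491*(-989 + 125))*(-87) - 213253)/334882 = ((1491*(-864))*(-87) - 213253)*(1/334882) = (-1288224*(-87) - 213253)*(1/334882) = (112075488 - 213253)*(1/334882) = 111862235*(1/334882) = 111862235/334882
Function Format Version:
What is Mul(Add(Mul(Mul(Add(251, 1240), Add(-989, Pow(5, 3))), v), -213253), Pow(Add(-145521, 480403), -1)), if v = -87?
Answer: Rational(111862235, 334882) ≈ 334.03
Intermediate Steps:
Mul(Add(Mul(Mul(Add(251, 1240), Add(-989, Pow(5, 3))), v), -213253), Pow(Add(-145521, 480403), -1)) = Mul(Add(Mul(Mul(Add(251, 1240), Add(-989, Pow(5, 3))), -87), -213253), Pow(Add(-145521, 480403), -1)) = Mul(Add(Mul(Mul(1491, Add(-989, 125)), -87), -213253), Pow(334882, -1)) = Mul(Add(Mul(Mul(1491, -864), -87), -213253), Rational(1, 334882)) = Mul(Add(Mul(-1288224, -87), -213253), Rational(1, 334882)) = Mul(Add(112075488, -213253), Rational(1, 334882)) = Mul(111862235, Rational(1, 334882)) = Rational(111862235, 334882)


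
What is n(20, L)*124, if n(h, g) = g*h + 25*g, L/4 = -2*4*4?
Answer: -714240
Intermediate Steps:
L = -128 (L = 4*(-2*4*4) = 4*(-8*4) = 4*(-32) = -128)
n(h, g) = 25*g + g*h
n(20, L)*124 = -128*(25 + 20)*124 = -128*45*124 = -5760*124 = -714240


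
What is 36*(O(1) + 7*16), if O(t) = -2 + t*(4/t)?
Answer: 4104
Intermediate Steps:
O(t) = 2 (O(t) = -2 + 4 = 2)
36*(O(1) + 7*16) = 36*(2 + 7*16) = 36*(2 + 112) = 36*114 = 4104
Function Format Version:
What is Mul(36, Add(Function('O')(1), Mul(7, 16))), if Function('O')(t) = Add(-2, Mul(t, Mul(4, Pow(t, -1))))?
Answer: 4104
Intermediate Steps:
Function('O')(t) = 2 (Function('O')(t) = Add(-2, 4) = 2)
Mul(36, Add(Function('O')(1), Mul(7, 16))) = Mul(36, Add(2, Mul(7, 16))) = Mul(36, Add(2, 112)) = Mul(36, 114) = 4104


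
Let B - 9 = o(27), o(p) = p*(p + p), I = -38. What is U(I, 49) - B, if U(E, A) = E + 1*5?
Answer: -1500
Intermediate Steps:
o(p) = 2*p**2 (o(p) = p*(2*p) = 2*p**2)
U(E, A) = 5 + E (U(E, A) = E + 5 = 5 + E)
B = 1467 (B = 9 + 2*27**2 = 9 + 2*729 = 9 + 1458 = 1467)
U(I, 49) - B = (5 - 38) - 1*1467 = -33 - 1467 = -1500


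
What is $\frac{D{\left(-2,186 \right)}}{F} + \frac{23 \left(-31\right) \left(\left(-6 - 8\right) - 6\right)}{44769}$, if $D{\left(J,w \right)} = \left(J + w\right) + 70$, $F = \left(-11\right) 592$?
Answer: $\frac{40744897}{145767864} \approx 0.27952$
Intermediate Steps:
$F = -6512$
$D{\left(J,w \right)} = 70 + J + w$
$\frac{D{\left(-2,186 \right)}}{F} + \frac{23 \left(-31\right) \left(\left(-6 - 8\right) - 6\right)}{44769} = \frac{70 - 2 + 186}{-6512} + \frac{23 \left(-31\right) \left(\left(-6 - 8\right) - 6\right)}{44769} = 254 \left(- \frac{1}{6512}\right) + - 713 \left(-14 - 6\right) \frac{1}{44769} = - \frac{127}{3256} + \left(-713\right) \left(-20\right) \frac{1}{44769} = - \frac{127}{3256} + 14260 \cdot \frac{1}{44769} = - \frac{127}{3256} + \frac{14260}{44769} = \frac{40744897}{145767864}$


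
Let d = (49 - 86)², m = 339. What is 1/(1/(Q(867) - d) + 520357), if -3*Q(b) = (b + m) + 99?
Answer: 1804/938724027 ≈ 1.9218e-6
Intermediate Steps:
Q(b) = -146 - b/3 (Q(b) = -((b + 339) + 99)/3 = -((339 + b) + 99)/3 = -(438 + b)/3 = -146 - b/3)
d = 1369 (d = (-37)² = 1369)
1/(1/(Q(867) - d) + 520357) = 1/(1/((-146 - ⅓*867) - 1*1369) + 520357) = 1/(1/((-146 - 289) - 1369) + 520357) = 1/(1/(-435 - 1369) + 520357) = 1/(1/(-1804) + 520357) = 1/(-1/1804 + 520357) = 1/(938724027/1804) = 1804/938724027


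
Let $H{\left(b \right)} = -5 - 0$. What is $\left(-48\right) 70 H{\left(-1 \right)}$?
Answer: $16800$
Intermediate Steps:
$H{\left(b \right)} = -5$ ($H{\left(b \right)} = -5 + 0 = -5$)
$\left(-48\right) 70 H{\left(-1 \right)} = \left(-48\right) 70 \left(-5\right) = \left(-3360\right) \left(-5\right) = 16800$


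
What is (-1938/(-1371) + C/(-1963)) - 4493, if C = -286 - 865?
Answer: -4028835758/897091 ≈ -4491.0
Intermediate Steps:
C = -1151
(-1938/(-1371) + C/(-1963)) - 4493 = (-1938/(-1371) - 1151/(-1963)) - 4493 = (-1938*(-1/1371) - 1151*(-1/1963)) - 4493 = (646/457 + 1151/1963) - 4493 = 1794105/897091 - 4493 = -4028835758/897091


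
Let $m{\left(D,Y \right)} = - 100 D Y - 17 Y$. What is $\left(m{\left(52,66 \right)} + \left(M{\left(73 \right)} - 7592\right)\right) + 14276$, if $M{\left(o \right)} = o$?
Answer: $-337565$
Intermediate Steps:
$m{\left(D,Y \right)} = - 17 Y - 100 D Y$ ($m{\left(D,Y \right)} = - 100 D Y - 17 Y = - 17 Y - 100 D Y$)
$\left(m{\left(52,66 \right)} + \left(M{\left(73 \right)} - 7592\right)\right) + 14276 = \left(\left(-1\right) 66 \left(17 + 100 \cdot 52\right) + \left(73 - 7592\right)\right) + 14276 = \left(\left(-1\right) 66 \left(17 + 5200\right) - 7519\right) + 14276 = \left(\left(-1\right) 66 \cdot 5217 - 7519\right) + 14276 = \left(-344322 - 7519\right) + 14276 = -351841 + 14276 = -337565$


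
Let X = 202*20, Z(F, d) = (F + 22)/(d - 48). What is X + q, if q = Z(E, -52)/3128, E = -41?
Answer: 1263712019/312800 ≈ 4040.0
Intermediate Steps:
Z(F, d) = (22 + F)/(-48 + d)
q = 19/312800 (q = ((22 - 41)/(-48 - 52))/3128 = (-19/(-100))*(1/3128) = -1/100*(-19)*(1/3128) = (19/100)*(1/3128) = 19/312800 ≈ 6.0742e-5)
X = 4040
X + q = 4040 + 19/312800 = 1263712019/312800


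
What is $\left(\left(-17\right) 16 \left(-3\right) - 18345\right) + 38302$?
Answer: $20773$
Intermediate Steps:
$\left(\left(-17\right) 16 \left(-3\right) - 18345\right) + 38302 = \left(\left(-272\right) \left(-3\right) - 18345\right) + 38302 = \left(816 - 18345\right) + 38302 = -17529 + 38302 = 20773$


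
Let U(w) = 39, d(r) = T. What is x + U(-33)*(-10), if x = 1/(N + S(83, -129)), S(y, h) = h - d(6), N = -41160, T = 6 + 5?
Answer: -16107001/41300 ≈ -390.00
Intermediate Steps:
T = 11
d(r) = 11
S(y, h) = -11 + h (S(y, h) = h - 1*11 = h - 11 = -11 + h)
x = -1/41300 (x = 1/(-41160 + (-11 - 129)) = 1/(-41160 - 140) = 1/(-41300) = -1/41300 ≈ -2.4213e-5)
x + U(-33)*(-10) = -1/41300 + 39*(-10) = -1/41300 - 390 = -16107001/41300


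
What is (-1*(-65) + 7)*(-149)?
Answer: -10728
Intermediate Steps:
(-1*(-65) + 7)*(-149) = (65 + 7)*(-149) = 72*(-149) = -10728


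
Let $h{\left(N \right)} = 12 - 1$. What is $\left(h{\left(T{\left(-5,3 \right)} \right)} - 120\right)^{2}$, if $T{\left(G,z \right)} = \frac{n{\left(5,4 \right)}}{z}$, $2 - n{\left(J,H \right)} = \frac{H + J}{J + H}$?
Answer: $11881$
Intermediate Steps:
$n{\left(J,H \right)} = 1$ ($n{\left(J,H \right)} = 2 - \frac{H + J}{J + H} = 2 - \frac{H + J}{H + J} = 2 - 1 = 1$)
$T{\left(G,z \right)} = \frac{1}{z}$ ($T{\left(G,z \right)} = 1 \frac{1}{z} = \frac{1}{z}$)
$h{\left(N \right)} = 11$ ($h{\left(N \right)} = 12 - 1 = 11$)
$\left(h{\left(T{\left(-5,3 \right)} \right)} - 120\right)^{2} = \left(11 - 120\right)^{2} = \left(-109\right)^{2} = 11881$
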